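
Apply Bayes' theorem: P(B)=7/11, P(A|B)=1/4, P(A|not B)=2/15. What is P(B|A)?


P(A) = P(A|B)P(B) + P(A|B')P(B') = 1/4*7/11 + 2/15*4/11 = 137/660
P(B|A) = P(A|B)P(B)/P(A) = (7/44)/(137/660) = 105/137

105/137


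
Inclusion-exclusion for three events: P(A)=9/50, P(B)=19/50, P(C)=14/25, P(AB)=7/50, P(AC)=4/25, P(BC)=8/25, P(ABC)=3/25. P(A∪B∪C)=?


P(A∪B∪C) = P(A)+P(B)+P(C) - P(AB)-P(AC)-P(BC) + P(ABC)
= 9/50+19/50+14/25 - 7/50-4/25-8/25 + 3/25
= 31/50

31/50


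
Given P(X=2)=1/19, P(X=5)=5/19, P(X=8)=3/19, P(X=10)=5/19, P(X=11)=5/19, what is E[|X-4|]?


E[|X-4|] = sum(g(x)*P(x))
= 2*1/19 + 1*5/19 + 4*3/19 + 6*5/19 + 7*5/19
= 84/19

84/19


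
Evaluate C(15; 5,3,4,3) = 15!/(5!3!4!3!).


15! = 1307674368000
Denominator: 5!=120 * 3!=6 * 4!=24 * 3!=6
Coefficient = 1307674368000 / 103680 = 12612600

12612600


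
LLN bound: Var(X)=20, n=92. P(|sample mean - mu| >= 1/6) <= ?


Var(Xbar) = Var(X)/n = 20/92
Chebyshev: P(|Xbar-mu| >= 1/6) <= Var(Xbar)/(1/6)^2 = (5/23)/(1/36) = 180/23
Bound exceeds 1, so trivial bound: 1

1


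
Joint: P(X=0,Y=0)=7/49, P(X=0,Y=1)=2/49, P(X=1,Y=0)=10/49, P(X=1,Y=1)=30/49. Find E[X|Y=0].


P(Y=0) = 17/49
E[X|Y=0] = (0*7 + 1*10)/17 = 10/17

10/17


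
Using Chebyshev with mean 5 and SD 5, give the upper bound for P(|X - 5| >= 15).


k = 15/5 = 3
Chebyshev: P(|X-mu| >= k*sigma) <= 1/k^2 = 1/3^2 = 1/9

1/9


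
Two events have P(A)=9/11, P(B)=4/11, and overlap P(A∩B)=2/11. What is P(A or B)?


P(A∪B) = P(A) + P(B) - P(A∩B)
= 9/11 + 4/11 - 2/11 = 1

1


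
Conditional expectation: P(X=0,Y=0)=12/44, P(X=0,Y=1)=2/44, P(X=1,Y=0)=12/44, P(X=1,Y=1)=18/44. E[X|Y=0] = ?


P(Y=0) = 24/44
E[X|Y=0] = (0*12 + 1*12)/24 = 12/24 = 1/2

1/2


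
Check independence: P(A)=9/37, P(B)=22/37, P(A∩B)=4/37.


P(A)*P(B) = 9/37*22/37 = 198/1369
P(A∩B) = 4/37 != 198/1369, so not independent

No, A and B are not independent


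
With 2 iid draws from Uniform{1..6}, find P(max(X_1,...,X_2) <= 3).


P(max <= 3) = P(all X_i <= 3) = (P(X_1 <= 3))^2
= (3/6)^2 = (1/2)^2 = 1/4

1/4


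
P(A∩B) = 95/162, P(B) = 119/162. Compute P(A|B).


P(A|B) = P(A∩B)/P(B) = (95/162)/(119/162) = 95/119

95/119


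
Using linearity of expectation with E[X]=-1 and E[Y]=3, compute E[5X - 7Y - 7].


E[5X - 7Y - 7] = 5*E[X] - 7*E[Y] - 7
= (5)*(-1) + (-7)*(3) + (-7)
= -5 - 21 - 7 = -33

-33


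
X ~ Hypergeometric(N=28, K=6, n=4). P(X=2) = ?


P(X=2) = C(6,2)*C(22,2) / C(28,4)
= 15*231 / 20475
= 3465/20475 = 11/65

11/65


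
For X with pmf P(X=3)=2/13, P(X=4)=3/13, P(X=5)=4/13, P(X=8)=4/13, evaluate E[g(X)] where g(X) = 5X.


E[5X] = sum(g(x)*P(x))
= 15*2/13 + 20*3/13 + 25*4/13 + 40*4/13
= 350/13

350/13


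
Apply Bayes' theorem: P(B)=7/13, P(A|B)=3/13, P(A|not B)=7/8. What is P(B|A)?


P(A) = P(A|B)P(B) + P(A|B')P(B') = 3/13*7/13 + 7/8*6/13 = 357/676
P(B|A) = P(A|B)P(B)/P(A) = (21/169)/(357/676) = 4/17

4/17


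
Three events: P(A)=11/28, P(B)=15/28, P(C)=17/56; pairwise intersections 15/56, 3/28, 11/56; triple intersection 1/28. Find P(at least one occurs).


P(A∪B∪C) = P(A)+P(B)+P(C) - P(AB)-P(AC)-P(BC) + P(ABC)
= 11/28+15/28+17/56 - 15/56-3/28-11/56 + 1/28
= 39/56

39/56


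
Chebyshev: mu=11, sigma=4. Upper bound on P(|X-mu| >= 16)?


k = 16/4 = 4
Chebyshev: P(|X-mu| >= k*sigma) <= 1/k^2 = 1/4^2 = 1/16

1/16


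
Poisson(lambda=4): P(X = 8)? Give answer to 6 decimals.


P(X=8) = e^(-4) * 4^8 / 8!
≈ 0.01831563889 * 65536 / 40320
≈ 0.029770

0.029770


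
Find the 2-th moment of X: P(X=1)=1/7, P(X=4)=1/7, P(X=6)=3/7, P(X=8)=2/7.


E[X^2] = sum(x^2 * P(x))
= 1*1/7 + 16*1/7 + 36*3/7 + 64*2/7
= 253/7

253/7


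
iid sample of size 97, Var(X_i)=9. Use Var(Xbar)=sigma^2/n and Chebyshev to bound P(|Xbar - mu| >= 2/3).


Var(Xbar) = Var(X)/n = 9/97
Chebyshev: P(|Xbar-mu| >= 2/3) <= Var(Xbar)/(2/3)^2 = (9/97)/(4/9) = 81/388

81/388


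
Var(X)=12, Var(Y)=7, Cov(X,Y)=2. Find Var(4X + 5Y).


Var(4X + 5Y) = 4^2*Var(X) + 5^2*Var(Y) + 2*4*5*Cov(X,Y)
= 16*12 + 25*7 + 40*2
= 192 + 175 + 80 = 447

447


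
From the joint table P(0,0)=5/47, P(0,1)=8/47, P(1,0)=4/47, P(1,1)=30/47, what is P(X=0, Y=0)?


Read from table: P(X=0, Y=0) = 5/47

5/47


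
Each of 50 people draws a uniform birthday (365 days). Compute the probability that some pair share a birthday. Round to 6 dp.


P(all different) = prod((365-i)/365 for i=0..49) = 0.029626
P(at least one match) = 1 - 0.029626 = 0.970374

0.970374


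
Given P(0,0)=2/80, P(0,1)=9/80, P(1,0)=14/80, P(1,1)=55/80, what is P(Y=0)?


P(Y=0) = P(0,0)+P(1,0) = 2/80 + 14/80 = 16/80 = 1/5

1/5


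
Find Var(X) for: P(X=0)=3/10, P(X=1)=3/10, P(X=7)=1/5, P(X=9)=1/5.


E[X] = 7/2, E[X^2] = 263/10
Var(X) = E[X^2] - (E[X])^2 = 263/10 - (7/2)^2 = 281/20

281/20


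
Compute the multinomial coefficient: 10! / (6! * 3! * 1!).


10! = 3628800
Denominator: 6!=720 * 3!=6 * 1!=1
Coefficient = 3628800 / 4320 = 840

840


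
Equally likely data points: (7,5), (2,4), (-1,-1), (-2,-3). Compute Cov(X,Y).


E[X]=3/2, E[Y]=5/4, E[XY]=25/2
Cov(X,Y) = E[XY] - E[X]E[Y] = 25/2 - 3/2*5/4 = 85/8

85/8


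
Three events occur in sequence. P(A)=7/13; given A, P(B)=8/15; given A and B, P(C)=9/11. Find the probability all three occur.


P(A∩B∩C) = P(A) * P(B|A) * P(C|A∩B)
= 7/13 * 8/15 * 9/11
= 56/195 * 9/11 = 168/715

168/715


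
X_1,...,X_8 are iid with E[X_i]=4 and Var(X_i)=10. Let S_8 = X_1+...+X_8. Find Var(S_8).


By independence, Var(S_n) = n*Var(X_1) = 8*10 = 80

80


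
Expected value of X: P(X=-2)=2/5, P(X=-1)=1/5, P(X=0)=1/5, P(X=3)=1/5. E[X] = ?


E[X] = sum(x * P(x))
= -2*2/5 - 1*1/5 + 0*1/5 + 3*1/5
= -2/5

-2/5


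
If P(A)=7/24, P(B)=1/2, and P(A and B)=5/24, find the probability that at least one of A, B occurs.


P(A∪B) = P(A) + P(B) - P(A∩B)
= 7/24 + 1/2 - 5/24 = 7/12

7/12


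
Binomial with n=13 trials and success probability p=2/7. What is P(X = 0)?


P(X=0) = C(13,0) * p^0 * (1-p)^13
= 1 * 1 * 1220703125/96889010407
= 1220703125/96889010407

1220703125/96889010407


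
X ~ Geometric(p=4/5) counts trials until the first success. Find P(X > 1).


P(X > 1) = P(first 1 trials all fail) = (1-p)^1 = (1/5)^1 = 1/5

1/5


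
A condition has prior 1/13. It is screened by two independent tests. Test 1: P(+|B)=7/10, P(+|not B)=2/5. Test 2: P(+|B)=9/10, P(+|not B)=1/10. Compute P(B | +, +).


After test 1: P(+) = 7/10*1/13 + 2/5*12/13 = 11/26
P(B|+) = (7/130)/(11/26) = 7/55
After test 2 (use post1 as new prior): P(+) = 9/10*7/55 + 1/10*48/55 = 111/550
P(B|+,+) = (63/550)/(111/550) = 21/37

21/37


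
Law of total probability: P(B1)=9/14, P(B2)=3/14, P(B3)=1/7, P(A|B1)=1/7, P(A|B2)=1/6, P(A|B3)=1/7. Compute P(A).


P(A) = P(A|B1)P(B1) + P(A|B2)P(B2) + P(A|B3)P(B3)
= 1/7*9/14 + 1/6*3/14 + 1/7*1/7
= 9/98 + 1/28 + 1/49 = 29/196

29/196


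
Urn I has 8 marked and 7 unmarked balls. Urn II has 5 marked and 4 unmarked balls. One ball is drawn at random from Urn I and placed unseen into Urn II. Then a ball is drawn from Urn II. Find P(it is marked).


P(transfer marked) = 8/15; P(transfer unmarked) = 7/15
If marked transferred: Urn II has 6 marked of 10, so P(marked|marked moved) = 3/5
If unmarked transferred: Urn II has 5 marked of 10, so P(marked|unmarked moved) = 1/2
By total probability: P(marked) = 8/15*3/5 + 7/15*1/2 = 83/150

83/150


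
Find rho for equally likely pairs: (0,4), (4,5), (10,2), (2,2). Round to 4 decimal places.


Cov(X,Y) = -2.0000, Var(X) = 14.0000, Var(Y) = 1.6875
rho = Cov/(sqrt(VarX)*sqrt(VarY)) = -0.4115

-0.4115


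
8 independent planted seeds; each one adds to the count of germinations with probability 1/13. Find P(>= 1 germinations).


P(at least one) = 1 - P(none)
P(none) = (1 - 1/13)^8 = (12/13)^8 = 429981696/815730721
P(at least one) = 1 - 429981696/815730721 = 385749025/815730721

385749025/815730721


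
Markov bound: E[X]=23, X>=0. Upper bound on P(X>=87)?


Markov: P(X >= a) <= E[X]/a
P(X >= 87) <= 23/87

23/87


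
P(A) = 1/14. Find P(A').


P(A') = 1 - P(A) = 1 - 1/14 = 13/14

13/14


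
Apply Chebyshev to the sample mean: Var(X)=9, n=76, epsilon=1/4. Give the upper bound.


Var(Xbar) = Var(X)/n = 9/76
Chebyshev: P(|Xbar-mu| >= 1/4) <= Var(Xbar)/(1/4)^2 = (9/76)/(1/16) = 36/19
Bound exceeds 1, so trivial bound: 1

1


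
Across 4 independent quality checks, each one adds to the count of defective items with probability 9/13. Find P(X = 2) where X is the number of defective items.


P(X=2) = C(4,2) * p^2 * (1-p)^2
= 6 * 81/169 * 16/169
= 7776/28561

7776/28561


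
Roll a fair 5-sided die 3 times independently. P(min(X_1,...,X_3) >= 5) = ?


P(min >= 5) = P(all X_i >= 5) = (P(X_1 >= 5))^3
= (1/5)^3 = 1/125

1/125


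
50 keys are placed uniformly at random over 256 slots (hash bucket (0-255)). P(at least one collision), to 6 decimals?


P(all different) = prod((256-i)/256 for i=0..49) = 0.005932
P(at least one match) = 1 - 0.005932 = 0.994068

0.994068


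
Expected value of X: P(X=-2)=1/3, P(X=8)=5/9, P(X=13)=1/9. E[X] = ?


E[X] = sum(x * P(x))
= -2*1/3 + 8*5/9 + 13*1/9
= 47/9

47/9


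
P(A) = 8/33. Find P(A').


P(A') = 1 - P(A) = 1 - 8/33 = 25/33

25/33


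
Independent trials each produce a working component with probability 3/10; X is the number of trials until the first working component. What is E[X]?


For geometric (trials until first success), E[X] = 1/p = 1/(3/10) = 10/3

10/3


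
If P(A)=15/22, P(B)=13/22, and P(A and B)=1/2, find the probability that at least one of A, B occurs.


P(A∪B) = P(A) + P(B) - P(A∩B)
= 15/22 + 13/22 - 1/2 = 17/22

17/22


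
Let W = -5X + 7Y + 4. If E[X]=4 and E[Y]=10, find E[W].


E[-5X + 7Y + 4] = -5*E[X] + 7*E[Y] + 4
= (-5)*(4) + (7)*(10) + (4)
= -20 + 70 + 4 = 54

54


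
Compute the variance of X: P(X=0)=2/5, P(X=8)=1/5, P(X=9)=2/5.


E[X] = 26/5, E[X^2] = 226/5
Var(X) = E[X^2] - (E[X])^2 = 226/5 - (26/5)^2 = 454/25

454/25


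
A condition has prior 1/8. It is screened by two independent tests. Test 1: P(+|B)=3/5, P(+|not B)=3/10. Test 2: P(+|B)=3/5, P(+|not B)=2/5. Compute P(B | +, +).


After test 1: P(+) = 3/5*1/8 + 3/10*7/8 = 27/80
P(B|+) = (3/40)/(27/80) = 2/9
After test 2 (use post1 as new prior): P(+) = 3/5*2/9 + 2/5*7/9 = 4/9
P(B|+,+) = (2/15)/(4/9) = 3/10

3/10


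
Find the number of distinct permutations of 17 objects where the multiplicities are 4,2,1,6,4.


17! = 355687428096000
Denominator: 4!=24 * 2!=2 * 1!=1 * 6!=720 * 4!=24
Coefficient = 355687428096000 / 829440 = 428828400

428828400


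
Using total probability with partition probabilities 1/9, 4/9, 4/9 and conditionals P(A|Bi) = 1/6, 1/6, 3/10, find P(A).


P(A) = P(A|B1)P(B1) + P(A|B2)P(B2) + P(A|B3)P(B3)
= 1/6*1/9 + 1/6*4/9 + 3/10*4/9
= 1/54 + 2/27 + 2/15 = 61/270

61/270


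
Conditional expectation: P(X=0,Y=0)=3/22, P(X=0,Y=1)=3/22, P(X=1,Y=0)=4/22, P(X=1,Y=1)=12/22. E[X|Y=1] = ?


P(Y=1) = 15/22
E[X|Y=1] = (0*3 + 1*12)/15 = 12/15 = 4/5

4/5


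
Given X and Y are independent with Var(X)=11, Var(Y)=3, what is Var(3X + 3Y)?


Independence => Cov(X,Y)=0
Var(3X + 3Y) = 3^2*Var(X) + 3^2*Var(Y)
= 9*11 + 9*3 = 126

126


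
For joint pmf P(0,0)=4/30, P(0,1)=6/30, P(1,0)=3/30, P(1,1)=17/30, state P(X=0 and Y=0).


Read from table: P(X=0, Y=0) = 4/30 = 2/15

2/15


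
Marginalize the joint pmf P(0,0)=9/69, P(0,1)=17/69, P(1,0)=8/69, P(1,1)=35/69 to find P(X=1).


P(X=1) = P(1,0)+P(1,1) = 8/69 + 35/69 = 43/69

43/69


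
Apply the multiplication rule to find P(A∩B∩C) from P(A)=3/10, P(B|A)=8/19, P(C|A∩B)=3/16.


P(A∩B∩C) = P(A) * P(B|A) * P(C|A∩B)
= 3/10 * 8/19 * 3/16
= 12/95 * 3/16 = 9/380

9/380


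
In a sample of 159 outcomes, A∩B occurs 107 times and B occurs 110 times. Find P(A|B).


P(A|B) = P(A∩B)/P(B) = (107/159)/(110/159) = 107/110

107/110


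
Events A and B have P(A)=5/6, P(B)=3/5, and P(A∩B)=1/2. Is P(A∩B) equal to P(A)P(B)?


P(A)*P(B) = 5/6*3/5 = 1/2
P(A∩B) = 1/2, which equals P(A)P(B), so independent

Yes, A and B are independent


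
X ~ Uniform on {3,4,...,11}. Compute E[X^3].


E[X^3] = (1/9) * sum(x^3 for x=3..11)
= 4347/9 = 483

483


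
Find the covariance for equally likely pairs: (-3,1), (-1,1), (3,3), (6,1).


E[X]=5/4, E[Y]=3/2, E[XY]=11/4
Cov(X,Y) = E[XY] - E[X]E[Y] = 11/4 - 5/4*3/2 = 7/8

7/8


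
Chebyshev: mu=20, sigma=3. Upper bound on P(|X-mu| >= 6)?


k = 6/3 = 2
Chebyshev: P(|X-mu| >= k*sigma) <= 1/k^2 = 1/2^2 = 1/4

1/4


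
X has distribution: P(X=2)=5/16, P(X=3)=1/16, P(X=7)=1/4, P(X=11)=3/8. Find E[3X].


E[3X] = sum(g(x)*P(x))
= 6*5/16 + 9*1/16 + 21*1/4 + 33*3/8
= 321/16

321/16


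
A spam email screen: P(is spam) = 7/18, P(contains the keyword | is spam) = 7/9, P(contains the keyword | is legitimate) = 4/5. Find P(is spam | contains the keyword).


P(A) = P(A|B)P(B) + P(A|B')P(B') = 7/9*7/18 + 4/5*11/18 = 641/810
P(B|A) = P(A|B)P(B)/P(A) = (49/162)/(641/810) = 245/641

245/641


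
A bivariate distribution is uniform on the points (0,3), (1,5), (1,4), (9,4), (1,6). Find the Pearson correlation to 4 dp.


Cov(X,Y) = -0.3600, Var(X) = 11.0400, Var(Y) = 1.0400
rho = Cov/(sqrt(VarX)*sqrt(VarY)) = -0.1062

-0.1062


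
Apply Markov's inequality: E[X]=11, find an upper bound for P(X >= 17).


Markov: P(X >= a) <= E[X]/a
P(X >= 17) <= 11/17

11/17


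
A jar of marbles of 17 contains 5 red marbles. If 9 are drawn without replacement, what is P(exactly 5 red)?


P(X=5) = C(5,5)*C(12,4) / C(17,9)
= 1*495 / 24310
= 495/24310 = 9/442

9/442


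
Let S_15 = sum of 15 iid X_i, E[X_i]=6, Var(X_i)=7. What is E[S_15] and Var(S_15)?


E[S_n] = n*mu = 15*6 = 90
Var(S_n) = n*sigma^2 = 15*7 = 105

E[S_15]=90, Var(S_15)=105


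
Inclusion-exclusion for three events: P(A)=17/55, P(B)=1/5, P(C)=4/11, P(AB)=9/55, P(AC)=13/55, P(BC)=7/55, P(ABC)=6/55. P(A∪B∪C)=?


P(A∪B∪C) = P(A)+P(B)+P(C) - P(AB)-P(AC)-P(BC) + P(ABC)
= 17/55+1/5+4/11 - 9/55-13/55-7/55 + 6/55
= 5/11

5/11


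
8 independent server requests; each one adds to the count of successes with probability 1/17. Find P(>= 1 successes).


P(at least one) = 1 - P(none)
P(none) = (1 - 1/17)^8 = (16/17)^8 = 4294967296/6975757441
P(at least one) = 1 - 4294967296/6975757441 = 2680790145/6975757441

2680790145/6975757441


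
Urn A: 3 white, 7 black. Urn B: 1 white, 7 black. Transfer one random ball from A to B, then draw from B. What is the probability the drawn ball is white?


P(transfer white) = 3/10; P(transfer black) = 7/10
If white transferred: Urn II has 2 white of 9, so P(white|white moved) = 2/9
If black transferred: Urn II has 1 white of 9, so P(white|black moved) = 1/9
By total probability: P(white) = 3/10*2/9 + 7/10*1/9 = 13/90

13/90


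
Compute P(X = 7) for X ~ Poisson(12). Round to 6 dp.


P(X=7) = e^(-12) * 12^7 / 7!
≈ 0.000006144212353 * 35831808 / 5040
≈ 0.043682

0.043682


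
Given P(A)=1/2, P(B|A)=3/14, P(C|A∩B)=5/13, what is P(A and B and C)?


P(A∩B∩C) = P(A) * P(B|A) * P(C|A∩B)
= 1/2 * 3/14 * 5/13
= 3/28 * 5/13 = 15/364

15/364


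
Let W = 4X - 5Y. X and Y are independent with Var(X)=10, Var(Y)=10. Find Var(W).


Independence => Cov(X,Y)=0
Var(4X - 5Y) = 4^2*Var(X) + (-5)^2*Var(Y)
= 16*10 + 25*10 = 410

410


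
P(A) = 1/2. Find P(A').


P(A') = 1 - P(A) = 1 - 1/2 = 1/2

1/2


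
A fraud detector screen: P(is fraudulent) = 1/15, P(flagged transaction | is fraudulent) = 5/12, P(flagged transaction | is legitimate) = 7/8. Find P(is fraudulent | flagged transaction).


P(A) = P(A|B)P(B) + P(A|B')P(B') = 5/12*1/15 + 7/8*14/15 = 38/45
P(B|A) = P(A|B)P(B)/P(A) = (1/36)/(38/45) = 5/152

5/152


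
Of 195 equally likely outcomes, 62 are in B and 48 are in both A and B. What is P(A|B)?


P(A|B) = P(A∩B)/P(B) = (48/195)/(62/195) = 48/62 = 24/31

24/31


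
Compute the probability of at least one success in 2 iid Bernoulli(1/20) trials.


P(at least one) = 1 - P(none)
P(none) = (1 - 1/20)^2 = (19/20)^2 = 361/400
P(at least one) = 1 - 361/400 = 39/400

39/400


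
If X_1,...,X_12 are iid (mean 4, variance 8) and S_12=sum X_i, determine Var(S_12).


By independence, Var(S_n) = n*Var(X_1) = 12*8 = 96

96


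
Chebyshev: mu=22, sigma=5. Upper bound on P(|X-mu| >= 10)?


k = 10/5 = 2
Chebyshev: P(|X-mu| >= k*sigma) <= 1/k^2 = 1/2^2 = 1/4

1/4


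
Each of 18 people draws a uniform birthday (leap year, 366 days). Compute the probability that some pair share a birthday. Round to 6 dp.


P(all different) = prod((366-i)/366 for i=0..17) = 0.653862
P(at least one match) = 1 - 0.653862 = 0.346138

0.346138


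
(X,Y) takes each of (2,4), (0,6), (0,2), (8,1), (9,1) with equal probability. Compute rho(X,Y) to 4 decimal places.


Cov(X,Y) = -5.6400, Var(X) = 15.3600, Var(Y) = 3.7600
rho = Cov/(sqrt(VarX)*sqrt(VarY)) = -0.7421

-0.7421


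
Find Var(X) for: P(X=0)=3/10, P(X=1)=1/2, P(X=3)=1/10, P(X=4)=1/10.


E[X] = 6/5, E[X^2] = 3
Var(X) = E[X^2] - (E[X])^2 = 3 - (6/5)^2 = 39/25

39/25


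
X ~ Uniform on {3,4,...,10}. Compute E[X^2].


E[X^2] = (1/8) * sum(x^2 for x=3..10)
= 380/8 = 95/2

95/2


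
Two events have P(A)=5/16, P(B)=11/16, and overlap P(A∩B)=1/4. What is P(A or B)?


P(A∪B) = P(A) + P(B) - P(A∩B)
= 5/16 + 11/16 - 1/4 = 3/4

3/4


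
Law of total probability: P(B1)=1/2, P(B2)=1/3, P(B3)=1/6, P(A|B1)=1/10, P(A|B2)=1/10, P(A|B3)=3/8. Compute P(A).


P(A) = P(A|B1)P(B1) + P(A|B2)P(B2) + P(A|B3)P(B3)
= 1/10*1/2 + 1/10*1/3 + 3/8*1/6
= 1/20 + 1/30 + 1/16 = 7/48

7/48


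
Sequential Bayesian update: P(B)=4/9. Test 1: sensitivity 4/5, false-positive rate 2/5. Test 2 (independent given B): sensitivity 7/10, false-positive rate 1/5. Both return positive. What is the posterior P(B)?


After test 1: P(+) = 4/5*4/9 + 2/5*5/9 = 26/45
P(B|+) = (16/45)/(26/45) = 8/13
After test 2 (use post1 as new prior): P(+) = 7/10*8/13 + 1/5*5/13 = 33/65
P(B|+,+) = (28/65)/(33/65) = 28/33

28/33


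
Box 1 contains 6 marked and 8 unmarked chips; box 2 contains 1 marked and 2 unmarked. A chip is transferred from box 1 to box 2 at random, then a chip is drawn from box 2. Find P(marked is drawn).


P(transfer marked) = 6/14 = 3/7; P(transfer unmarked) = 4/7
If marked transferred: Urn II has 2 marked of 4, so P(marked|marked moved) = 1/2
If unmarked transferred: Urn II has 1 marked of 4, so P(marked|unmarked moved) = 1/4
By total probability: P(marked) = 3/7*1/2 + 4/7*1/4 = 5/14

5/14


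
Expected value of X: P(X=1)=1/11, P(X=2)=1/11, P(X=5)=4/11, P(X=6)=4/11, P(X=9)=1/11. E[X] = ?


E[X] = sum(x * P(x))
= 1*1/11 + 2*1/11 + 5*4/11 + 6*4/11 + 9*1/11
= 56/11

56/11


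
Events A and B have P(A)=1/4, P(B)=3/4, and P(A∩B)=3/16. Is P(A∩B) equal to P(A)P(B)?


P(A)*P(B) = 1/4*3/4 = 3/16
P(A∩B) = 3/16, which equals P(A)P(B), so independent

Yes, A and B are independent


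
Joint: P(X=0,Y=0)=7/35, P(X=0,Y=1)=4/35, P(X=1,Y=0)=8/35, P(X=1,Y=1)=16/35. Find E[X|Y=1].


P(Y=1) = 20/35
E[X|Y=1] = (0*4 + 1*16)/20 = 16/20 = 4/5

4/5


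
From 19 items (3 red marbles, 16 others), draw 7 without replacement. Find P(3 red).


P(X=3) = C(3,3)*C(16,4) / C(19,7)
= 1*1820 / 50388
= 1820/50388 = 35/969

35/969


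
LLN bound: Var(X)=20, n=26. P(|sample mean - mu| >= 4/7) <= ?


Var(Xbar) = Var(X)/n = 20/26
Chebyshev: P(|Xbar-mu| >= 4/7) <= Var(Xbar)/(4/7)^2 = (10/13)/(16/49) = 245/104
Bound exceeds 1, so trivial bound: 1

1


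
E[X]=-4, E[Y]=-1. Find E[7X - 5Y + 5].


E[7X - 5Y + 5] = 7*E[X] - 5*E[Y] + 5
= (7)*(-4) + (-5)*(-1) + (5)
= -28 + 5 + 5 = -18

-18


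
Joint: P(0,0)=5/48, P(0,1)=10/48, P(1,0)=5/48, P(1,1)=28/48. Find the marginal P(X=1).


P(X=1) = P(1,0)+P(1,1) = 5/48 + 28/48 = 33/48 = 11/16

11/16


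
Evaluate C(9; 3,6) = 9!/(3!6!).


9! = 362880
Denominator: 3!=6 * 6!=720
Coefficient = 362880 / 4320 = 84

84


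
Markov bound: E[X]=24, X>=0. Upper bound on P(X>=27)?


Markov: P(X >= a) <= E[X]/a
P(X >= 27) <= 24/27 = 8/9

8/9


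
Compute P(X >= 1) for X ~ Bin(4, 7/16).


P(X>=1) = P(X=1) + P(X=2) + P(X=3) + P(X=4)
= 5103/16384 + 11907/32768 + 3087/16384 + 2401/65536
= 58975/65536

58975/65536


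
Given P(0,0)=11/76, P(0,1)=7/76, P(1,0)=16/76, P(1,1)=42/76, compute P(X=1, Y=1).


Read from table: P(X=1, Y=1) = 42/76 = 21/38

21/38


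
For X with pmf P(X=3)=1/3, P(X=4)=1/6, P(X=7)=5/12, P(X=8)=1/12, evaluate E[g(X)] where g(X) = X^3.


E[X^3] = sum(g(x)*P(x))
= 27*1/3 + 64*1/6 + 343*5/12 + 512*1/12
= 821/4

821/4


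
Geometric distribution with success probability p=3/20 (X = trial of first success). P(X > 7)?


P(X > 7) = P(first 7 trials all fail) = (1-p)^7 = (17/20)^7 = 410338673/1280000000

410338673/1280000000


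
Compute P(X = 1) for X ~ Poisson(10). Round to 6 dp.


P(X=1) = e^(-10) * 10^1 / 1!
≈ 0.00004539992976 * 10 / 1
≈ 0.000454

0.000454


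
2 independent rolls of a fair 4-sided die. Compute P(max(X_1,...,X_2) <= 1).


P(max <= 1) = P(all X_i <= 1) = (P(X_1 <= 1))^2
= (1/4)^2 = 1/16

1/16


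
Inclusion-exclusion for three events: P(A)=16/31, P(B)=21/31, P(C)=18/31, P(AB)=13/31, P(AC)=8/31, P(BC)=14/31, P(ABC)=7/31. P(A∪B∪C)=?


P(A∪B∪C) = P(A)+P(B)+P(C) - P(AB)-P(AC)-P(BC) + P(ABC)
= 16/31+21/31+18/31 - 13/31-8/31-14/31 + 7/31
= 27/31

27/31


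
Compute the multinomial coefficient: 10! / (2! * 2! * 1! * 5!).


10! = 3628800
Denominator: 2!=2 * 2!=2 * 1!=1 * 5!=120
Coefficient = 3628800 / 480 = 7560

7560


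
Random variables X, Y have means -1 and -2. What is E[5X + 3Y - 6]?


E[5X + 3Y - 6] = 5*E[X] + 3*E[Y] - 6
= (5)*(-1) + (3)*(-2) + (-6)
= -5 - 6 - 6 = -17

-17


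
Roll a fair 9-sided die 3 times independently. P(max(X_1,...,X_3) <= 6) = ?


P(max <= 6) = P(all X_i <= 6) = (P(X_1 <= 6))^3
= (6/9)^3 = (2/3)^3 = 8/27

8/27


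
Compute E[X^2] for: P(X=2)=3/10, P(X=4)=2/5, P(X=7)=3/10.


E[X^2] = sum(x^2 * P(x))
= 4*3/10 + 16*2/5 + 49*3/10
= 223/10

223/10


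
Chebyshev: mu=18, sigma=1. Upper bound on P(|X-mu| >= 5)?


k = 5/1 = 5
Chebyshev: P(|X-mu| >= k*sigma) <= 1/k^2 = 1/5^2 = 1/25

1/25


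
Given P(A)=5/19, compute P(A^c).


P(A') = 1 - P(A) = 1 - 5/19 = 14/19

14/19


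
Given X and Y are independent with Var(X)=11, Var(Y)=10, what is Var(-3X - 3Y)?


Independence => Cov(X,Y)=0
Var(-3X - 3Y) = (-3)^2*Var(X) + (-3)^2*Var(Y)
= 9*11 + 9*10 = 189

189


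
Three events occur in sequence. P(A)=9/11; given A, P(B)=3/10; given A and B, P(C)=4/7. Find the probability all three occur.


P(A∩B∩C) = P(A) * P(B|A) * P(C|A∩B)
= 9/11 * 3/10 * 4/7
= 27/110 * 4/7 = 54/385

54/385


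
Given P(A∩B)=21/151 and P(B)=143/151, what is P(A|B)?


P(A|B) = P(A∩B)/P(B) = (21/151)/(143/151) = 21/143

21/143


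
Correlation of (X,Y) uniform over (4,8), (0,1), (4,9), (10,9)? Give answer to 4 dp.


Cov(X,Y) = 9.1250, Var(X) = 12.7500, Var(Y) = 11.1875
rho = Cov/(sqrt(VarX)*sqrt(VarY)) = 0.7640

0.7640


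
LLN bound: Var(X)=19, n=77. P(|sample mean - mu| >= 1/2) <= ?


Var(Xbar) = Var(X)/n = 19/77
Chebyshev: P(|Xbar-mu| >= 1/2) <= Var(Xbar)/(1/2)^2 = (19/77)/(1/4) = 76/77

76/77


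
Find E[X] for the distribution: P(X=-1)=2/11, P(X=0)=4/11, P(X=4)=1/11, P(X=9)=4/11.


E[X] = sum(x * P(x))
= -1*2/11 + 0*4/11 + 4*1/11 + 9*4/11
= 38/11

38/11


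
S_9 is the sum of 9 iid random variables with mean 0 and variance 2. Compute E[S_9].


E[S_n] = n*E[X_1] = 9*0 = 0

0


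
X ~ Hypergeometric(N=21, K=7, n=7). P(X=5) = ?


P(X=5) = C(7,5)*C(14,2) / C(21,7)
= 21*91 / 116280
= 1911/116280 = 637/38760

637/38760


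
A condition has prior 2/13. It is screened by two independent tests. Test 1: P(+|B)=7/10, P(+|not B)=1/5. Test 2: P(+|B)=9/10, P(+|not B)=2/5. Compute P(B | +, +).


After test 1: P(+) = 7/10*2/13 + 1/5*11/13 = 18/65
P(B|+) = (7/65)/(18/65) = 7/18
After test 2 (use post1 as new prior): P(+) = 9/10*7/18 + 2/5*11/18 = 107/180
P(B|+,+) = (7/20)/(107/180) = 63/107

63/107


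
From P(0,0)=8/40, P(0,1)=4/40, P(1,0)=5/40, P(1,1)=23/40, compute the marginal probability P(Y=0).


P(Y=0) = P(0,0)+P(1,0) = 8/40 + 5/40 = 13/40

13/40


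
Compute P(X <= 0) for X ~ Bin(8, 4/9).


P(X<=0) = P(X=0)
= 390625/43046721
= 390625/43046721

390625/43046721


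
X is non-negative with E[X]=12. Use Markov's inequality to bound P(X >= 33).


Markov: P(X >= a) <= E[X]/a
P(X >= 33) <= 12/33 = 4/11

4/11


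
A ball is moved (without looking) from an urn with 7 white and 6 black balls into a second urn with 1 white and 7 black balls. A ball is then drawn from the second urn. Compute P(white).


P(transfer white) = 7/13; P(transfer black) = 6/13
If white transferred: Urn II has 2 white of 9, so P(white|white moved) = 2/9
If black transferred: Urn II has 1 white of 9, so P(white|black moved) = 1/9
By total probability: P(white) = 7/13*2/9 + 6/13*1/9 = 20/117

20/117


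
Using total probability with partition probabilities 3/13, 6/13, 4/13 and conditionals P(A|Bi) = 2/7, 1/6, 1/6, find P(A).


P(A) = P(A|B1)P(B1) + P(A|B2)P(B2) + P(A|B3)P(B3)
= 2/7*3/13 + 1/6*6/13 + 1/6*4/13
= 6/91 + 1/13 + 2/39 = 53/273

53/273


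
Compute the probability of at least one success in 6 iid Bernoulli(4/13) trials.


P(at least one) = 1 - P(none)
P(none) = (1 - 4/13)^6 = (9/13)^6 = 531441/4826809
P(at least one) = 1 - 531441/4826809 = 4295368/4826809

4295368/4826809


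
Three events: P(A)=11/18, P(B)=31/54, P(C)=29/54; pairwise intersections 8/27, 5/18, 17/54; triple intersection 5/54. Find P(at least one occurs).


P(A∪B∪C) = P(A)+P(B)+P(C) - P(AB)-P(AC)-P(BC) + P(ABC)
= 11/18+31/54+29/54 - 8/27-5/18-17/54 + 5/54
= 25/27

25/27


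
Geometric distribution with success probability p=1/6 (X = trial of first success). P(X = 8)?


P(X=8) = (1-p)^7 * p = (5/6)^7 * 1/6
= 78125/279936 * 1/6 = 78125/1679616

78125/1679616


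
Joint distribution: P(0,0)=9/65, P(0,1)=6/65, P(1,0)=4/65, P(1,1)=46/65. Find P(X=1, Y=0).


Read from table: P(X=1, Y=0) = 4/65

4/65


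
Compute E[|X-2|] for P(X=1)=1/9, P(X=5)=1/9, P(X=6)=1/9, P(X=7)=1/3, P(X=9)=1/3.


E[|X-2|] = sum(g(x)*P(x))
= 1*1/9 + 3*1/9 + 4*1/9 + 5*1/3 + 7*1/3
= 44/9

44/9


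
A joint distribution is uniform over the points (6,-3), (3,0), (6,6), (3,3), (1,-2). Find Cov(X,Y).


E[X]=19/5, E[Y]=4/5, E[XY]=5
Cov(X,Y) = E[XY] - E[X]E[Y] = 5 - 19/5*4/5 = 49/25

49/25


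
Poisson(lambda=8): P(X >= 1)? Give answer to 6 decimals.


P(X>=1) = 1 - P(X<=0) = 1 - (e^(-8)*8^0/0!)
≈ 1 - 0.0003354626 = 0.9996645374
≈ 0.999665

0.999665


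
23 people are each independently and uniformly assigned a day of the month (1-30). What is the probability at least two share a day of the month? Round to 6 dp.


P(all different) = prod((30-i)/30 for i=0..22) = 0.000006
P(at least one match) = 1 - 0.000006 = 0.999994

0.999994


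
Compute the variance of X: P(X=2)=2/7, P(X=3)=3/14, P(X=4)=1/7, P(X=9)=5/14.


E[X] = 5, E[X^2] = 240/7
Var(X) = E[X^2] - (E[X])^2 = 240/7 - (5)^2 = 65/7

65/7


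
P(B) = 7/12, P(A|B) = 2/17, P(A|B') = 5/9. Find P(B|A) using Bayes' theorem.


P(A) = P(A|B)P(B) + P(A|B')P(B') = 2/17*7/12 + 5/9*5/12 = 551/1836
P(B|A) = P(A|B)P(B)/P(A) = (7/102)/(551/1836) = 126/551

126/551


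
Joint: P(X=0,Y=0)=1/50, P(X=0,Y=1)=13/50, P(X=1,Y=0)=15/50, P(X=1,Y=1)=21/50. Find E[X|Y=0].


P(Y=0) = 16/50
E[X|Y=0] = (0*1 + 1*15)/16 = 15/16

15/16


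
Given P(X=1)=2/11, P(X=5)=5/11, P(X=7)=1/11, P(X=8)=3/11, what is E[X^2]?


E[X^2] = sum(g(x)*P(x))
= 1*2/11 + 25*5/11 + 49*1/11 + 64*3/11
= 368/11

368/11


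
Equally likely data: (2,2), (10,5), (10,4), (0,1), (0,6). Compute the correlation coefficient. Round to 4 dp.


Cov(X,Y) = 2.9600, Var(X) = 21.4400, Var(Y) = 3.4400
rho = Cov/(sqrt(VarX)*sqrt(VarY)) = 0.3447

0.3447


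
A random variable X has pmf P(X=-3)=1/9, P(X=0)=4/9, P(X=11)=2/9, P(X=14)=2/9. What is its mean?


E[X] = sum(x * P(x))
= -3*1/9 + 0*4/9 + 11*2/9 + 14*2/9
= 47/9

47/9


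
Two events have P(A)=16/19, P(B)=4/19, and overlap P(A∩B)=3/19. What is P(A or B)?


P(A∪B) = P(A) + P(B) - P(A∩B)
= 16/19 + 4/19 - 3/19 = 17/19

17/19


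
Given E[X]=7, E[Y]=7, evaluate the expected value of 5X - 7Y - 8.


E[5X - 7Y - 8] = 5*E[X] - 7*E[Y] - 8
= (5)*(7) + (-7)*(7) + (-8)
= 35 - 49 - 8 = -22

-22


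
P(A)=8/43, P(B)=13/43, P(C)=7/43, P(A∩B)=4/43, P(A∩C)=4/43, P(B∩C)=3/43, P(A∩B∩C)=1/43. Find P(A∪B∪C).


P(A∪B∪C) = P(A)+P(B)+P(C) - P(AB)-P(AC)-P(BC) + P(ABC)
= 8/43+13/43+7/43 - 4/43-4/43-3/43 + 1/43
= 18/43

18/43


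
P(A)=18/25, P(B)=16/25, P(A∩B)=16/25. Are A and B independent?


P(A)*P(B) = 18/25*16/25 = 288/625
P(A∩B) = 16/25 != 288/625, so not independent

No, A and B are not independent


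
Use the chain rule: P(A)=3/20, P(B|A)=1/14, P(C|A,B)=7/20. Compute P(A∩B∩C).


P(A∩B∩C) = P(A) * P(B|A) * P(C|A∩B)
= 3/20 * 1/14 * 7/20
= 3/280 * 7/20 = 3/800

3/800


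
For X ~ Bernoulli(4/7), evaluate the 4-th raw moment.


For Bernoulli: X in {0,1}
E[X^4] = 0^4*(1-4/7) + 1^4*4/7 = 4/7

4/7


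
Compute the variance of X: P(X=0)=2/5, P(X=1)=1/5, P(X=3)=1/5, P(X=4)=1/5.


E[X] = 8/5, E[X^2] = 26/5
Var(X) = E[X^2] - (E[X])^2 = 26/5 - (8/5)^2 = 66/25

66/25


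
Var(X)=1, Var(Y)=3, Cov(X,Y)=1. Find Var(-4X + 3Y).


Var(-4X + 3Y) = (-4)^2*Var(X) + 3^2*Var(Y) + 2*(-4)*3*Cov(X,Y)
= 16*1 + 9*3 - 24*1
= 16 + 27 - 24 = 19

19


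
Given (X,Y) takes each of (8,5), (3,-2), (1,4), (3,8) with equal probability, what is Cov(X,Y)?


E[X]=15/4, E[Y]=15/4, E[XY]=31/2
Cov(X,Y) = E[XY] - E[X]E[Y] = 31/2 - 15/4*15/4 = 23/16

23/16


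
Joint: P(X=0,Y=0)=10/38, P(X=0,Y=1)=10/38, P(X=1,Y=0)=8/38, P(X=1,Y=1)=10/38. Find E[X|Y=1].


P(Y=1) = 20/38
E[X|Y=1] = (0*10 + 1*10)/20 = 10/20 = 1/2

1/2


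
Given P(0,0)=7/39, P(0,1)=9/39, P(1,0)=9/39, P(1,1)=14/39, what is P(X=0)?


P(X=0) = P(0,0)+P(0,1) = 7/39 + 9/39 = 16/39

16/39


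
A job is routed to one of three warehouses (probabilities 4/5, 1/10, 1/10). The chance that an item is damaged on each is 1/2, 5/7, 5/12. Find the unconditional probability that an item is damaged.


P(A) = P(A|B1)P(B1) + P(A|B2)P(B2) + P(A|B3)P(B3)
= 1/2*4/5 + 5/7*1/10 + 5/12*1/10
= 2/5 + 1/14 + 1/24 = 431/840

431/840


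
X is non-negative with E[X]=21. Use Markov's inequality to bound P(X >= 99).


Markov: P(X >= a) <= E[X]/a
P(X >= 99) <= 21/99 = 7/33

7/33


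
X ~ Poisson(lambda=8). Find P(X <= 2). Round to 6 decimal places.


P(X<=2) = e^(-8)*8^0/0! + e^(-8)*8^1/1! + e^(-8)*8^2/2!
≈ 0.0003354626 + 0.0026837010 + 0.0107348041
= 0.0137539677
≈ 0.013754

0.013754


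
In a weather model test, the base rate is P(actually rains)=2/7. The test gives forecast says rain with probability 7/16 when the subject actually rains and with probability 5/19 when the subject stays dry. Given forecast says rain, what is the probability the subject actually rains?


P(A) = P(A|B)P(B) + P(A|B')P(B') = 7/16*2/7 + 5/19*5/7 = 333/1064
P(B|A) = P(A|B)P(B)/P(A) = (1/8)/(333/1064) = 133/333

133/333


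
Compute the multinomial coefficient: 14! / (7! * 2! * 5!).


14! = 87178291200
Denominator: 7!=5040 * 2!=2 * 5!=120
Coefficient = 87178291200 / 1209600 = 72072

72072


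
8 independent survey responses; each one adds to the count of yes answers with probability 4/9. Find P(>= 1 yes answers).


P(at least one) = 1 - P(none)
P(none) = (1 - 4/9)^8 = (5/9)^8 = 390625/43046721
P(at least one) = 1 - 390625/43046721 = 42656096/43046721

42656096/43046721


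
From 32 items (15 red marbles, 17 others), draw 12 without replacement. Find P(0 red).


P(X=0) = C(15,0)*C(17,12) / C(32,12)
= 1*6188 / 225792840
= 6188/225792840 = 17/620310

17/620310


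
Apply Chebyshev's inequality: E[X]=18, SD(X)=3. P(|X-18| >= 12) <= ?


k = 12/3 = 4
Chebyshev: P(|X-mu| >= k*sigma) <= 1/k^2 = 1/4^2 = 1/16

1/16


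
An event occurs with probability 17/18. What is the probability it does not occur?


P(A') = 1 - P(A) = 1 - 17/18 = 1/18

1/18


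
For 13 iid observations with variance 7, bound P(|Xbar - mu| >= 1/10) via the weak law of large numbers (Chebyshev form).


Var(Xbar) = Var(X)/n = 7/13
Chebyshev: P(|Xbar-mu| >= 1/10) <= Var(Xbar)/(1/10)^2 = (7/13)/(1/100) = 700/13
Bound exceeds 1, so trivial bound: 1

1


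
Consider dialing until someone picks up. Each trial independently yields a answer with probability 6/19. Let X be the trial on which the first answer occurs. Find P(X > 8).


P(X > 8) = P(first 8 trials all fail) = (1-p)^8 = (13/19)^8 = 815730721/16983563041

815730721/16983563041


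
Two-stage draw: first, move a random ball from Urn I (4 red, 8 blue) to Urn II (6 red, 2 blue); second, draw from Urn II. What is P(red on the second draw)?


P(transfer red) = 4/12 = 1/3; P(transfer blue) = 2/3
If red transferred: Urn II has 7 red of 9, so P(red|red moved) = 7/9
If blue transferred: Urn II has 6 red of 9, so P(red|blue moved) = 2/3
By total probability: P(red) = 1/3*7/9 + 2/3*2/3 = 19/27

19/27


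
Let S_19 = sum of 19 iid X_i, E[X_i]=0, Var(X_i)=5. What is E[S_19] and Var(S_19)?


E[S_n] = n*mu = 19*0 = 0
Var(S_n) = n*sigma^2 = 19*5 = 95

E[S_19]=0, Var(S_19)=95


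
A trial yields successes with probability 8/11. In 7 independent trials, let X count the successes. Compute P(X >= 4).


P(X>=4) = P(X=4) + P(X=5) + P(X=6) + P(X=7)
= 3870720/19487171 + 6193152/19487171 + 5505024/19487171 + 2097152/19487171
= 17666048/19487171

17666048/19487171


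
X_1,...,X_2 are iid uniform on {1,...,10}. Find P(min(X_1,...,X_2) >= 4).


P(min >= 4) = P(all X_i >= 4) = (P(X_1 >= 4))^2
= (7/10)^2 = 49/100

49/100


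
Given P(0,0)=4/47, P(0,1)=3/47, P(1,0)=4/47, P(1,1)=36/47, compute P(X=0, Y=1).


Read from table: P(X=0, Y=1) = 3/47

3/47


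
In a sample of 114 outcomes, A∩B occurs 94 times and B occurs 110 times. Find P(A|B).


P(A|B) = P(A∩B)/P(B) = (94/114)/(110/114) = 94/110 = 47/55

47/55


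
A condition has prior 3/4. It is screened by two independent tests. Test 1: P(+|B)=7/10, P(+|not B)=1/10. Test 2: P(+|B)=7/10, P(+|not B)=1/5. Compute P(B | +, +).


After test 1: P(+) = 7/10*3/4 + 1/10*1/4 = 11/20
P(B|+) = (21/40)/(11/20) = 21/22
After test 2 (use post1 as new prior): P(+) = 7/10*21/22 + 1/5*1/22 = 149/220
P(B|+,+) = (147/220)/(149/220) = 147/149

147/149


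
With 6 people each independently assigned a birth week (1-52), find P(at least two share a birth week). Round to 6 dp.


P(all different) = prod((52-i)/52 for i=0..5) = 0.741410
P(at least one match) = 1 - 0.741410 = 0.258590

0.258590


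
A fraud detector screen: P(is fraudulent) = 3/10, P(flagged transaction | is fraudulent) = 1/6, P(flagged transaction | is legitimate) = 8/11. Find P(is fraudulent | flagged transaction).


P(A) = P(A|B)P(B) + P(A|B')P(B') = 1/6*3/10 + 8/11*7/10 = 123/220
P(B|A) = P(A|B)P(B)/P(A) = (1/20)/(123/220) = 11/123

11/123


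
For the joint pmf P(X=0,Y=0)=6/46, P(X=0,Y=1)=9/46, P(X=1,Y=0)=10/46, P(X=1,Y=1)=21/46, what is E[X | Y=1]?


P(Y=1) = 30/46
E[X|Y=1] = (0*9 + 1*21)/30 = 21/30 = 7/10

7/10


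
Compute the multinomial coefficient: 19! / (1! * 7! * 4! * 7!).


19! = 121645100408832000
Denominator: 1!=1 * 7!=5040 * 4!=24 * 7!=5040
Coefficient = 121645100408832000 / 609638400 = 199536480

199536480


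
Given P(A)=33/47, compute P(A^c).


P(A') = 1 - P(A) = 1 - 33/47 = 14/47

14/47


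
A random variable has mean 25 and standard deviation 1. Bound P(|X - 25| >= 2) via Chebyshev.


k = 2/1 = 2
Chebyshev: P(|X-mu| >= k*sigma) <= 1/k^2 = 1/2^2 = 1/4

1/4


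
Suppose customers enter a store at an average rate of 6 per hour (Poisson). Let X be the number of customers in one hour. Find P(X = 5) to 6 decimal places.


P(X=5) = e^(-6) * 6^5 / 5!
≈ 0.002478752177 * 7776 / 120
≈ 0.160623

0.160623


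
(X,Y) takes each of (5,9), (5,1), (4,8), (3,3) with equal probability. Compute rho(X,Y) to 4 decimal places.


Cov(X,Y) = 0.4375, Var(X) = 0.6875, Var(Y) = 11.1875
rho = Cov/(sqrt(VarX)*sqrt(VarY)) = 0.1578

0.1578


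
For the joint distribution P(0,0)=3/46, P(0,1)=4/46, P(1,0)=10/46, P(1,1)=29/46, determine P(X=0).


P(X=0) = P(0,0)+P(0,1) = 3/46 + 4/46 = 7/46

7/46


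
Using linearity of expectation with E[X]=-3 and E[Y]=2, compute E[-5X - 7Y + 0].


E[-5X - 7Y + 0] = -5*E[X] - 7*E[Y] + 0
= (-5)*(-3) + (-7)*(2) + (0)
= 15 - 14 + 0 = 1

1


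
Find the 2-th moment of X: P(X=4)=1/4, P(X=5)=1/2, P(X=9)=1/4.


E[X^2] = sum(x^2 * P(x))
= 16*1/4 + 25*1/2 + 81*1/4
= 147/4

147/4


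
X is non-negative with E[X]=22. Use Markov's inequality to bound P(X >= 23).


Markov: P(X >= a) <= E[X]/a
P(X >= 23) <= 22/23

22/23


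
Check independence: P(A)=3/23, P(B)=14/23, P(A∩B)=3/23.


P(A)*P(B) = 3/23*14/23 = 42/529
P(A∩B) = 3/23 != 42/529, so not independent

No, A and B are not independent


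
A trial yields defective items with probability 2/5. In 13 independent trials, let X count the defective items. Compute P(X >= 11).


P(X>=11) = P(X=11) + P(X=12) + P(X=13)
= 1437696/1220703125 + 159744/1220703125 + 8192/1220703125
= 1605632/1220703125

1605632/1220703125


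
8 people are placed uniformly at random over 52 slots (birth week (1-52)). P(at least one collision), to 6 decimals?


P(all different) = prod((52-i)/52 for i=0..7) = 0.567574
P(at least one match) = 1 - 0.567574 = 0.432426

0.432426


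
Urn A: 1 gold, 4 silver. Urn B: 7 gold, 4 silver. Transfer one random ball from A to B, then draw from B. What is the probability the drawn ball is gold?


P(transfer gold) = 1/5; P(transfer silver) = 4/5
If gold transferred: Urn II has 8 gold of 12, so P(gold|gold moved) = 2/3
If silver transferred: Urn II has 7 gold of 12, so P(gold|silver moved) = 7/12
By total probability: P(gold) = 1/5*2/3 + 4/5*7/12 = 3/5

3/5


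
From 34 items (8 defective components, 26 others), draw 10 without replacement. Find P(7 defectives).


P(X=7) = C(8,7)*C(26,3) / C(34,10)
= 8*2600 / 131128140
= 20800/131128140 = 80/504339

80/504339


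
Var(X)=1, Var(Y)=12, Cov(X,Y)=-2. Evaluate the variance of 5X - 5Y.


Var(5X - 5Y) = 5^2*Var(X) + (-5)^2*Var(Y) + 2*5*(-5)*Cov(X,Y)
= 25*1 + 25*12 - 50*(-2)
= 25 + 300 + 100 = 425

425


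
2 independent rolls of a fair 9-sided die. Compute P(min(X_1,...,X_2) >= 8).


P(min >= 8) = P(all X_i >= 8) = (P(X_1 >= 8))^2
= (2/9)^2 = 4/81

4/81


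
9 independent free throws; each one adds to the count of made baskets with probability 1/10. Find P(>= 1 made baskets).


P(at least one) = 1 - P(none)
P(none) = (1 - 1/10)^9 = (9/10)^9 = 387420489/1000000000
P(at least one) = 1 - 387420489/1000000000 = 612579511/1000000000

612579511/1000000000


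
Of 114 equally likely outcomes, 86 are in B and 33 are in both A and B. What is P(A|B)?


P(A|B) = P(A∩B)/P(B) = (33/114)/(86/114) = 33/86

33/86


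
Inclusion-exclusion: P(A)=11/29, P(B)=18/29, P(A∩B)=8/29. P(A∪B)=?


P(A∪B) = P(A) + P(B) - P(A∩B)
= 11/29 + 18/29 - 8/29 = 21/29

21/29


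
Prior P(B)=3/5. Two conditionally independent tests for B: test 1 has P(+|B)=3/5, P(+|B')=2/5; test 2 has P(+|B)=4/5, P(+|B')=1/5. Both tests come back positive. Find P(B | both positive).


After test 1: P(+) = 3/5*3/5 + 2/5*2/5 = 13/25
P(B|+) = (9/25)/(13/25) = 9/13
After test 2 (use post1 as new prior): P(+) = 4/5*9/13 + 1/5*4/13 = 8/13
P(B|+,+) = (36/65)/(8/13) = 9/10

9/10


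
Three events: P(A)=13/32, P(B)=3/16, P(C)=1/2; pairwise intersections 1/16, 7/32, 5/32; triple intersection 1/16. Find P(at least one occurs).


P(A∪B∪C) = P(A)+P(B)+P(C) - P(AB)-P(AC)-P(BC) + P(ABC)
= 13/32+3/16+1/2 - 1/16-7/32-5/32 + 1/16
= 23/32

23/32
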